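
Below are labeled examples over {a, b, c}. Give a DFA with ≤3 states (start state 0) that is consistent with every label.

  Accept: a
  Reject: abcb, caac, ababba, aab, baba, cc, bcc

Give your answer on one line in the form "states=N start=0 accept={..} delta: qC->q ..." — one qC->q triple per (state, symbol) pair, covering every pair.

states=2 start=0 accept={0} delta: 0a->0 0b->1 0c->1 1a->1 1b->1 1c->1

Grow the machine one transition at a time. Run the examples from 0; the earliest place one falls off (shortest prefix, ties alphabetical) gets sent to the lowest-numbered state that keeps every Accept/Reject pair distinguishable — a pair clashes when both reach the same state with identical unread suffix — and to a fresh state only if none does.
a: 0a undefined. 0a->0: ok.
b: 0b undefined. 0b->0: no, a/ababba meet in 0. Open state 1: 0b->1.
c: 0c undefined. 0c->0: no, a/caac meet in 0. 0c->1: ok.
ba: 1a undefined. 1a->0: no, a/baba meet in 0. 1a->1: ok.
bc: 1c undefined. 1c->0: no, a/caac meet in 0. 1c->1: ok.
bab: 1b undefined. 1b->0: no, a/abcb meet in 0. 1b->1: ok.
All examples now run through 2 states with every (state, symbol) defined. Accept strings end in {0}, Reject strings end in {1}; accept={0}.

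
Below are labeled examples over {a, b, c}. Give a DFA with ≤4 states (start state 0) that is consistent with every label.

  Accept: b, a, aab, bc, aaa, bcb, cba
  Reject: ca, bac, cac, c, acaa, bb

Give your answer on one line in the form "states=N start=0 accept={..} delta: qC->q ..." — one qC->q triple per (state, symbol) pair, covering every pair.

states=3 start=0 accept={0,1} delta: 0a->0 0b->1 0c->2 1a->0 1b->2 1c->0 2a->2 2b->0 2c->2

Grow the machine one transition at a time. Run the examples from 0; the earliest place one falls off (shortest prefix, ties alphabetical) gets sent to the lowest-numbered state that keeps every Accept/Reject pair distinguishable — a pair clashes when both reach the same state with identical unread suffix — and to a fresh state only if none does.
a: 0a undefined. 0a->0: ok.
b: 0b undefined. 0b->0: no, b/bb meet in 0. Open state 1: 0b->1.
c: 0c undefined. 0c->0: no, a/ca meet in 0. 0c->1: no, b/c meet in 1. Open state 2: 0c->2.
ba: 1a undefined. 1a->0: ok.
bb: 1b undefined. 1b->0: no, a/bb meet in 0. 1b->1: no, b/bb meet in 1. 1b->2: ok.
bc: 1c undefined. 1c->0: ok.
ca: 2a undefined. 2a->0: no, a/ca meet in 0. 2a->1: no, b/ca meet in 1. 2a->2: ok.
cb: 2b undefined. 2b->0: ok.
cac: 2c undefined. 2c->0: no, a/cac meet in 0. 2c->1: no, b/cac meet in 1. 2c->2: ok.
All examples now run through 3 states with every (state, symbol) defined. Accept strings end in {0,1}, Reject strings end in {2}; accept={0,1}.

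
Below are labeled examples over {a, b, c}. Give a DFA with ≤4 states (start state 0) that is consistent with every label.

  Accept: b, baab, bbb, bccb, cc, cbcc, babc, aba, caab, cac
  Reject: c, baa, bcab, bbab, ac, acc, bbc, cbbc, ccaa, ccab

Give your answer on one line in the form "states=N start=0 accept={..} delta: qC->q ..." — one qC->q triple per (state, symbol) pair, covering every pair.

states=4 start=0 accept={0,3} delta: 0a->1 0b->0 0c->2 1a->2 1b->2 1c->1 2a->3 2b->0 2c->0 3a->0 3b->1 3c->0

State merging on the prefix tree: take the shortest (then alphabetical) example prefix whose next move is undefined and point that move at state 0, else 1, else 2, ...; a target is out if some Accept/Reject pair would then sit in one state with the same input left (inseparable). If every existing state is out, open a new one.
a: 0a undefined. 0a->0: no, cc/acc meet in 0 with "cc" left. Open state 1: 0a->1.
b: 0b undefined. 0b->0: ok.
c: 0c undefined. 0c->0: no, b/c meet in 0. 0c->1: no, baab/bcab meet in 1 with "ab" left. Open state 2: 0c->2.
ab: 1b undefined. 1b->0: no, b/bbab meet in 0. 1b->1: no, babc/ac meet in 1 with "c" left. 1b->2: ok.
ac: 1c undefined. 1c->0: no, b/ac meet in 0. 1c->1: ok.
ca: 2a undefined. 2a->0: no, b/bcab meet in 0. 2a->1: no, aba/ac meet in 1. 2a->2: no, aba/c meet in 2. Open state 3: 2a->3.
cb: 2b undefined. 2b->0: ok.
cc: 2c undefined. 2c->0: ok.
baa: 1a undefined. 1a->0: no, b/baa meet in 0. 1a->1: no, baab/c meet in 2. 1a->2: ok.
caa: 3a undefined. 3a->0: ok.
cac: 3c undefined. 3c->0: ok.
bcab: 3b undefined. 3b->0: no, b/bcab meet in 0. 3b->1: ok.
All examples now run through 4 states with every (state, symbol) defined. Accept strings end in {0,3}, Reject strings end in {1,2}; accept={0,3}.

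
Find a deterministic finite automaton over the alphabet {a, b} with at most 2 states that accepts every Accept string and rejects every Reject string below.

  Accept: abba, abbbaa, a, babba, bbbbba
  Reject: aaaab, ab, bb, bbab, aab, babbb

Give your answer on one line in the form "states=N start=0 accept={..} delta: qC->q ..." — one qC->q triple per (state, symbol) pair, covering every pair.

Grow the machine one transition at a time. Run the examples from 0; the earliest place one falls off (shortest prefix, ties alphabetical) gets sent to the lowest-numbered state that keeps every Accept/Reject pair distinguishable — a pair clashes when both reach the same state with identical unread suffix — and to a fresh state only if none does.
a: 0a undefined. 0a->0: ok.
b: 0b undefined. 0b->0: no, abba/aaaab meet in 0. Open state 1: 0b->1.
ba: 1a undefined. 1a->0: ok.
bb: 1b undefined. 1b->0: no, abba/bb meet in 0. 1b->1: ok.
All examples now run through 2 states with every (state, symbol) defined. Accept strings end in {0}, Reject strings end in {1}; accept={0}.

states=2 start=0 accept={0} delta: 0a->0 0b->1 1a->0 1b->1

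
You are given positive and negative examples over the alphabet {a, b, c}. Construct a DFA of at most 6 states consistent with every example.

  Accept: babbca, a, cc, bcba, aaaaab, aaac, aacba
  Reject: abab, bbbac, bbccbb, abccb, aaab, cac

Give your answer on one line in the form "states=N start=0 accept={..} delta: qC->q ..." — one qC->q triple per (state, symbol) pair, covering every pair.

states=4 start=0 accept={1,2} delta: 0a->1 0b->0 0c->2 1a->3 1b->0 1c->0 2a->1 2b->0 2c->1 3a->0 3b->1 3c->0

State merging on the prefix tree: take the shortest (then alphabetical) example prefix whose next move is undefined and point that move at state 0, else 1, else 2, ...; a target is out if some Accept/Reject pair would then sit in one state with the same input left (inseparable). If every existing state is out, open a new one.
a: 0a undefined. 0a->0: no, aaaaab/aaab meet in 0 with "b" left. Open state 1: 0a->1.
b: 0b undefined. 0b->0: ok.
c: 0c undefined. 0c->0: no, cc/bbccbb meet in 0. 0c->1: no, cc/bbbac meet in 1 with "c" left. Open state 2: 0c->2.
aa: 1a undefined. 1a->0: no, aaaaab/aaab meet in 1 with "b" left. 1a->1: no, aaaaab/aaab meet in 1 with "b" left. 1a->2: no, aaac/cac meet in 2 with "ac" left. Open state 3: 1a->3.
ab: 1b undefined. 1b->0: ok.
ca: 2a undefined. 2a->0: no, babbca/abab meet in 0. 2a->1: ok.
cc: 2c undefined. 2c->0: no, cc/abab meet in 0. 2c->1: ok.
aaa: 3a undefined. 3a->0: ok.
aac: 3c undefined. 3c->0: ok.
bcb: 2b undefined. 2b->0: ok.
cac: 1c undefined. 1c->0: ok.
aaaaab: 3b undefined. 3b->0: no, aaaaab/abab meet in 0. 3b->1: ok.
All examples now run through 4 states with every (state, symbol) defined. Accept strings end in {1,2}, Reject strings end in {0}; accept={1,2}.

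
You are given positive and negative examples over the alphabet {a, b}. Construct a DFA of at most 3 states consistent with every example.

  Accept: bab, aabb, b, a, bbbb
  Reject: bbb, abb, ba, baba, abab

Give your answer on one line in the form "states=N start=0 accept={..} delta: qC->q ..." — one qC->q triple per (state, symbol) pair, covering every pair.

states=3 start=0 accept={1,2} delta: 0a->1 0b->1 1a->0 1b->2 2a->2 2b->0

Grow the machine one transition at a time. Run the examples from 0; the earliest place one falls off (shortest prefix, ties alphabetical) gets sent to the lowest-numbered state that keeps every Accept/Reject pair distinguishable — a pair clashes when both reach the same state with identical unread suffix — and to a fresh state only if none does.
a: 0a undefined. 0a->0: no, bab/abab meet in 0 with "bab" left. Open state 1: 0a->1.
b: 0b undefined. 0b->0: no, b/bbb meet in 0. 0b->1: ok.
aa: 1a undefined. 1a->0: ok.
ab: 1b undefined. 1b->0: no, bab/bbb meet in 1. 1b->1: no, bab/bbb meet in 1. Open state 2: 1b->2.
aba: 2a undefined. 2a->0: no, bab/abab meet in 1. 2a->1: no, aabb/abab meet in 2. 2a->2: ok.
abb: 2b undefined. 2b->0: ok.
All examples now run through 3 states with every (state, symbol) defined. Accept strings end in {1,2}, Reject strings end in {0}; accept={1,2}.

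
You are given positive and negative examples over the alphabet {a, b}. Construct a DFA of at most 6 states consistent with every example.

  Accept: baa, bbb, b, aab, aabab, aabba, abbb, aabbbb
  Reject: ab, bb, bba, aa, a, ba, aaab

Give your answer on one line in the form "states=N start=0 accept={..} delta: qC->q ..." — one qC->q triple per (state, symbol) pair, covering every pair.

Grow the machine one transition at a time. Run the examples from 0; the earliest place one falls off (shortest prefix, ties alphabetical) gets sent to the lowest-numbered state that keeps every Accept/Reject pair distinguishable — a pair clashes when both reach the same state with identical unread suffix — and to a fresh state only if none does.
a: 0a undefined. 0a->0: no, b/ab meet in 0 with "b" left. Open state 1: 0a->1.
b: 0b undefined. 0b->0: no, baa/aa meet in 1 with "a" left. 0b->1: no, b/a meet in 1. Open state 2: 0b->2.
aa: 1a undefined. 1a->0: no, aabba/bba meet in 2 with "ba" left. 1a->1: no, aab/ab meet in 1 with "b" left. 1a->2: no, b/aa meet in 2. Open state 3: 1a->3.
ab: 1b undefined. 1b->0: no, abbb/bb meet in 2 with "b" left. 1b->1: no, abbb/ab meet in 1. 1b->2: no, b/ab meet in 2. 1b->3: ok.
ba: 2a undefined. 2a->0: no, baa/a meet in 1. 2a->1: no, baa/ab meet in 3. 2a->2: no, baa/ba meet in 2. 2a->3: ok.
bb: 2b undefined. 2b->0: ok.
aaa: 3a undefined. 3a->0: no, baa/bb meet in 0. 3a->1: no, baa/bba meet in 1. 3a->2: ok.
aab: 3b undefined. 3b->0: no, aab/bb meet in 0. 3b->1: no, aab/bba meet in 1. 3b->2: no, aabba/bba meet in 1. 3b->3: no, aab/ab meet in 3. Open state 4: 3b->4.
aaba: 4a undefined. 4a->0: ok.
aabb: 4b undefined. 4b->0: no, aabba/bba meet in 1. 4b->1: no, aabba/ab meet in 3. 4b->2: no, aabba/ab meet in 3. 4b->3: no, abbb/ab meet in 3. 4b->4: no, aabba/bb meet in 0. Open state 5: 4b->5.
aabba: 5a undefined. 5a->0: no, aabba/bb meet in 0. 5a->1: no, aabba/bba meet in 1. 5a->2: ok.
aabbb: 5b undefined. 5b->0: ok.
All examples now run through 6 states with every (state, symbol) defined. Accept strings end in {2,4,5}, Reject strings end in {0,1,3}; accept={2,4,5}.

states=6 start=0 accept={2,4,5} delta: 0a->1 0b->2 1a->3 1b->3 2a->3 2b->0 3a->2 3b->4 4a->0 4b->5 5a->2 5b->0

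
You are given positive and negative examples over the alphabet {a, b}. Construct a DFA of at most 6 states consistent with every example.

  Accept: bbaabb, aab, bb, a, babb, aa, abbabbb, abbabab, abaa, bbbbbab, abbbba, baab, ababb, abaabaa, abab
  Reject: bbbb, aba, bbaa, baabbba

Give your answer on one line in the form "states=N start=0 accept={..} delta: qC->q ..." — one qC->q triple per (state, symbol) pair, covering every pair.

State merging on the prefix tree: take the shortest (then alphabetical) example prefix whose next move is undefined and point that move at state 0, else 1, else 2, ...; a target is out if some Accept/Reject pair would then sit in one state with the same input left (inseparable). If every existing state is out, open a new one.
a: 0a undefined. 0a->0: ok.
b: 0b undefined. 0b->0: no, bbaabb/bbbb meet in 0. Open state 1: 0b->1.
ba: 1a undefined. 1a->0: no, a/aba meet in 0. 1a->1: no, aab/aba meet in 1. Open state 2: 1a->2.
bb: 1b undefined. 1b->0: no, bbaabb/bbbb meet in 0. 1b->1: no, aab/bbbb meet in 1. 1b->2: no, bb/aba meet in 2. Open state 3: 1b->3.
baa: 2a undefined. 2a->0: ok.
bab: 2b undefined. 2b->0: ok.
bba: 3a undefined. 3a->0: no, a/bbaa meet in 0. 3a->1: no, abbabbb/bbbb meet in 3 with "bb" left. 3a->2: no, a/bbaa meet in 0. 3a->3: no, bbaabb/bbbb meet in 3 with "bb" left. Open state 4: 3a->4.
bbb: 3b undefined. 3b->0: no, aab/bbbb meet in 1. 3b->1: no, bb/bbbb meet in 3. 3b->2: no, a/bbbb meet in 0. 3b->3: no, bb/bbbb meet in 3. 3b->4: ok.
bbaa: 4a undefined. 4a->0: no, a/bbaa meet in 0. 4a->1: no, aab/bbaa meet in 1. 4a->2: ok.
bbbb: 4b undefined. 4b->0: no, a/bbbb meet in 0. 4b->1: no, bbaabb/bbbb meet in 1. 4b->2: ok.
All examples now run through 5 states with every (state, symbol) defined. Accept strings end in {0,1,3}, Reject strings end in {2}; accept={0,1,3}.

states=5 start=0 accept={0,1,3} delta: 0a->0 0b->1 1a->2 1b->3 2a->0 2b->0 3a->4 3b->4 4a->2 4b->2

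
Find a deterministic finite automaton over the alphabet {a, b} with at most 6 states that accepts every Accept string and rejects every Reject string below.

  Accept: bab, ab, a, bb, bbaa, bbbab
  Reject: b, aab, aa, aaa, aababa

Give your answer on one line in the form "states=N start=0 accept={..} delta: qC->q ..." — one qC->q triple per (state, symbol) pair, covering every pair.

states=5 start=0 accept={0,1,4} delta: 0a->1 0b->2 1a->3 1b->0 2a->1 2b->4 3a->2 3b->3 4a->2 4b->0

Fold the examples into a partial DFA from state 0: repeatedly fix the first undefined (state, symbol) met by the shortest-then-alphabetical prefix, trying targets in increasing order and rejecting any under which an Accept and a Reject string meet in one state with the same remainder; add a state when all current targets are rejected. Accepting states are where Accept strings end.
a: 0a undefined. 0a->0: no, ab/b meet in 0 with "b" left. Open state 1: 0a->1.
b: 0b undefined. 0b->0: no, bb/b meet in 0. 0b->1: no, bab/aab meet in 1 with "ab" left. Open state 2: 0b->2.
aa: 1a undefined. 1a->0: no, a/aaa meet in 1. 1a->1: no, ab/aab meet in 1 with "b" left. 1a->2: no, bb/aab meet in 2 with "b" left. Open state 3: 1a->3.
ab: 1b undefined. 1b->0: ok.
ba: 2a undefined. 2a->0: no, bab/b meet in 2. 2a->1: ok.
bb: 2b undefined. 2b->0: no, bbaa/aa meet in 3. 2b->1: no, bbaa/aaa meet in 3 with "a" left. 2b->2: no, bb/b meet in 2. 2b->3: no, bb/aa meet in 3. Open state 4: 2b->4.
aaa: 3a undefined. 3a->0: no, bab/aaa meet in 0. 3a->1: no, a/aaa meet in 1. 3a->2: ok.
aab: 3b undefined. 3b->0: no, bab/aab meet in 0. 3b->1: no, a/aab meet in 1. 3b->2: no, a/aababa meet in 1. 3b->3: ok.
bba: 4a undefined. 4a->0: no, bab/aababa meet in 0. 4a->1: no, a/aababa meet in 1. 4a->2: ok.
bbb: 4b undefined. 4b->0: ok.
All examples now run through 5 states with every (state, symbol) defined. Accept strings end in {0,1,4}, Reject strings end in {2,3}; accept={0,1,4}.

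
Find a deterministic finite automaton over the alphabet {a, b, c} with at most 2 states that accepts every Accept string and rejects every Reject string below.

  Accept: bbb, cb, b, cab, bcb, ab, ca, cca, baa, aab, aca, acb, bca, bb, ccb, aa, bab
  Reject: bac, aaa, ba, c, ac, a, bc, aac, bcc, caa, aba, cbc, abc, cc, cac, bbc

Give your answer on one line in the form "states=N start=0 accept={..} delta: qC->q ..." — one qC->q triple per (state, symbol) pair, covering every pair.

State merging on the prefix tree: take the shortest (then alphabetical) example prefix whose next move is undefined and point that move at state 0, else 1, else 2, ...; a target is out if some Accept/Reject pair would then sit in one state with the same input left (inseparable). If every existing state is out, open a new one.
a: 0a undefined. 0a->0: no, aa/aaa meet in 0. Open state 1: 0a->1.
b: 0b undefined. 0b->0: ok.
c: 0c undefined. 0c->0: no, bbb/c meet in 0. 0c->1: ok.
aa: 1a undefined. 1a->0: ok.
ab: 1b undefined. 1b->0: ok.
ac: 1c undefined. 1c->0: no, bbb/bac meet in 0. 1c->1: ok.
All examples now run through 2 states with every (state, symbol) defined. Accept strings end in {0}, Reject strings end in {1}; accept={0}.

states=2 start=0 accept={0} delta: 0a->1 0b->0 0c->1 1a->0 1b->0 1c->1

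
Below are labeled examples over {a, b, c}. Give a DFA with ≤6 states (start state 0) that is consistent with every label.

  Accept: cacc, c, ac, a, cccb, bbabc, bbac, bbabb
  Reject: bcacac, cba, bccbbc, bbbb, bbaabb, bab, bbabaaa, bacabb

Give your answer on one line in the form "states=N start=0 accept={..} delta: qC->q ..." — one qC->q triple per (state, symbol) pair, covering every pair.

State merging on the prefix tree: take the shortest (then alphabetical) example prefix whose next move is undefined and point that move at state 0, else 1, else 2, ...; a target is out if some Accept/Reject pair would then sit in one state with the same input left (inseparable). If every existing state is out, open a new one.
a: 0a undefined. 0a->0: ok.
b: 0b undefined. 0b->0: no, a/bbbb meet in 0. Open state 1: 0b->1.
c: 0c undefined. 0c->0: ok.
ba: 1a undefined. 1a->0: no, cacc/cba meet in 0. 1a->1: no, cccb/cba meet in 1. Open state 2: 1a->2.
bb: 1b undefined. 1b->0: no, cacc/bbbb meet in 0. 1b->1: no, cccb/bbbb meet in 1. 1b->2: ok.
bc: 1c undefined. 1c->0: no, cacc/bcacac meet in 0. 1c->1: ok.
bab: 2b undefined. 2b->0: no, cacc/bccbbc meet in 0. 2b->1: no, cccb/bccbbc meet in 1. 2b->2: ok.
bac: 2c undefined. 2c->0: no, cacc/bcacac meet in 0. 2c->1: no, cccb/bcacac meet in 1. 2c->2: no, bbac/bcacac meet in 2 with "ac" left. Open state 3: 2c->3.
bba: 2a undefined. 2a->0: no, cacc/bbabaaa meet in 0. 2a->1: no, cccb/bbabaaa meet in 1. 2a->2: no, bbabc/bccbbc meet in 3. 2a->3: ok.
baca: 3a undefined. 3a->0: no, cacc/bcacac meet in 0. 3a->1: no, cccb/bcacac meet in 1. 3a->2: ok.
bbab: 3b undefined. 3b->0: no, cacc/bbabaaa meet in 0. 3b->1: no, bbabb/cba meet in 2. 3b->2: no, bbabc/bcacac meet in 3. 3b->3: no, bbabb/bcacac meet in 3. Open state 4: 3b->4.
bbac: 3c undefined. 3c->0: ok.
bbaba: 4a undefined. 4a->0: no, cacc/bbabaaa meet in 0. 4a->1: ok.
bbabb: 4b undefined. 4b->0: ok.
bbabc: 4c undefined. 4c->0: ok.
All examples now run through 5 states with every (state, symbol) defined. Accept strings end in {0,1}, Reject strings end in {2,3}; accept={0,1}.

states=5 start=0 accept={0,1} delta: 0a->0 0b->1 0c->0 1a->2 1b->2 1c->1 2a->3 2b->2 2c->3 3a->2 3b->4 3c->0 4a->1 4b->0 4c->0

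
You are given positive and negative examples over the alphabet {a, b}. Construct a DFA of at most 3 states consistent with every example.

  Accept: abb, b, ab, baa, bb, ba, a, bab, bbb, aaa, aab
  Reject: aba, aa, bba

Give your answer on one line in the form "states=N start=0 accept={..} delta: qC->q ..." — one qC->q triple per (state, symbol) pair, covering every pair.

Fold the examples into a partial DFA from state 0: repeatedly fix the first undefined (state, symbol) met by the shortest-then-alphabetical prefix, trying targets in increasing order and rejecting any under which an Accept and a Reject string meet in one state with the same remainder; add a state when all current targets are rejected. Accepting states are where Accept strings end.
a: 0a undefined. 0a->0: no, ba/aba meet in 0 with "ba" left. Open state 1: 0a->1.
b: 0b undefined. 0b->0: no, baa/aa meet in 1 with "a" left. 0b->1: no, ba/aa meet in 1 with "a" left. Open state 2: 0b->2.
aa: 1a undefined. 1a->0: ok.
ab: 1b undefined. 1b->0: no, ab/aa meet in 0. 1b->1: ok.
ba: 2a undefined. 2a->0: no, ba/aba meet in 0. 2a->1: no, baa/aba meet in 0. 2a->2: ok.
bb: 2b undefined. 2b->0: no, abb/bba meet in 1. 2b->1: ok.
All examples now run through 3 states with every (state, symbol) defined. Accept strings end in {1,2}, Reject strings end in {0}; accept={1,2}.

states=3 start=0 accept={1,2} delta: 0a->1 0b->2 1a->0 1b->1 2a->2 2b->1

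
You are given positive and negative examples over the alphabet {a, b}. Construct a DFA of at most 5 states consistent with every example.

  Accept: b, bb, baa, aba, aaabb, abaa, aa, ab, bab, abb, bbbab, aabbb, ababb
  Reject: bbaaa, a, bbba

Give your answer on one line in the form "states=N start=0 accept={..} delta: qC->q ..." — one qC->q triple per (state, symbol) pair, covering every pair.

states=3 start=0 accept={0,2} delta: 0a->1 0b->0 1a->0 1b->2 2a->2 2b->0

State merging on the prefix tree: take the shortest (then alphabetical) example prefix whose next move is undefined and point that move at state 0, else 1, else 2, ...; a target is out if some Accept/Reject pair would then sit in one state with the same input left (inseparable). If every existing state is out, open a new one.
a: 0a undefined. 0a->0: no, aa/a meet in 0. Open state 1: 0a->1.
b: 0b undefined. 0b->0: ok.
aa: 1a undefined. 1a->0: ok.
ab: 1b undefined. 1b->0: no, aba/bbaaa meet in 1. 1b->1: no, aaabb/bbaaa meet in 1. Open state 2: 1b->2.
aba: 2a undefined. 2a->0: no, abaa/bbaaa meet in 1. 2a->1: no, aba/bbaaa meet in 1. 2a->2: ok.
abb: 2b undefined. 2b->0: ok.
All examples now run through 3 states with every (state, symbol) defined. Accept strings end in {0,2}, Reject strings end in {1}; accept={0,2}.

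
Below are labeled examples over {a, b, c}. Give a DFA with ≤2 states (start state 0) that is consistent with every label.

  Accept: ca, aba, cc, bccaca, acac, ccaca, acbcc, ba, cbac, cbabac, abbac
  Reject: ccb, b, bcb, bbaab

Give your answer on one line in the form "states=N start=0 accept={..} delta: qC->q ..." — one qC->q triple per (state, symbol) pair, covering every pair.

states=2 start=0 accept={0} delta: 0a->0 0b->1 0c->0 1a->0 1b->0 1c->0

Grow the machine one transition at a time. Run the examples from 0; the earliest place one falls off (shortest prefix, ties alphabetical) gets sent to the lowest-numbered state that keeps every Accept/Reject pair distinguishable — a pair clashes when both reach the same state with identical unread suffix — and to a fresh state only if none does.
a: 0a undefined. 0a->0: ok.
b: 0b undefined. 0b->0: no, aba/b meet in 0. Open state 1: 0b->1.
c: 0c undefined. 0c->0: ok.
ba: 1a undefined. 1a->0: ok.
bb: 1b undefined. 1b->0: ok.
bc: 1c undefined. 1c->0: ok.
All examples now run through 2 states with every (state, symbol) defined. Accept strings end in {0}, Reject strings end in {1}; accept={0}.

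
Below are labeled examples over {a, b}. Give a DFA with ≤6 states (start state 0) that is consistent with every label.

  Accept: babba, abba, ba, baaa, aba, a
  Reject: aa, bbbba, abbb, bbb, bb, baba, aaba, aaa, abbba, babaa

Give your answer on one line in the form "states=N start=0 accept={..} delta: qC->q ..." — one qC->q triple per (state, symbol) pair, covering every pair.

states=6 start=0 accept={1,2} delta: 0a->1 0b->2 1a->3 1b->0 2a->2 2b->4 3a->0 3b->1 4a->3 4b->5 5a->1 5b->1

Fold the examples into a partial DFA from state 0: repeatedly fix the first undefined (state, symbol) met by the shortest-then-alphabetical prefix, trying targets in increasing order and rejecting any under which an Accept and a Reject string meet in one state with the same remainder; add a state when all current targets are rejected. Accepting states are where Accept strings end.
a: 0a undefined. 0a->0: no, ba/aaba meet in 0 with "ba" left. Open state 1: 0a->1.
b: 0b undefined. 0b->0: no, ba/bbbba meet in 1. 0b->1: no, ba/aa meet in 1 with "a" left. Open state 2: 0b->2.
aa: 1a undefined. 1a->0: no, ba/aaba meet in 2 with "a" left. 1a->1: no, aba/aaba meet in 1 with "ba" left. 1a->2: no, ba/aaa meet in 2 with "a" left. Open state 3: 1a->3.
ab: 1b undefined. 1b->0: ok.
ba: 2a undefined. 2a->0: no, babba/abbba meet in 2 with "ba" left. 2a->1: no, babba/baba meet in 1. 2a->2: ok.
bb: 2b undefined. 2b->0: no, babba/bbb meet in 2. 2b->1: no, babba/abbb meet in 1. 2b->2: no, babba/bbbba meet in 2. 2b->3: no, babba/aaba meet in 3 with "ba" left. Open state 4: 2b->4.
aaa: 3a undefined. 3a->0: ok.
aab: 3b undefined. 3b->0: no, aba/aaba meet in 1. 3b->1: ok.
bbb: 4b undefined. 4b->0: no, abba/bbbba meet in 2. 4b->1: no, babba/aa meet in 3. 4b->2: no, babba/bbb meet in 2. 4b->3: no, babba/aaa meet in 0. 4b->4: no, babba/bbbba meet in 4 with "a" left. Open state 5: 4b->5.
baba: 4a undefined. 4a->0: no, aba/babaa meet in 1. 4a->1: no, aba/baba meet in 1. 4a->2: no, abba/baba meet in 2. 4a->3: ok.
bbbb: 5b undefined. 5b->0: no, aba/bbbba meet in 1. 5b->1: ok.
babba: 5a undefined. 5a->0: no, babba/aaa meet in 0. 5a->1: ok.
All examples now run through 6 states with every (state, symbol) defined. Accept strings end in {1,2}, Reject strings end in {0,3,4,5}; accept={1,2}.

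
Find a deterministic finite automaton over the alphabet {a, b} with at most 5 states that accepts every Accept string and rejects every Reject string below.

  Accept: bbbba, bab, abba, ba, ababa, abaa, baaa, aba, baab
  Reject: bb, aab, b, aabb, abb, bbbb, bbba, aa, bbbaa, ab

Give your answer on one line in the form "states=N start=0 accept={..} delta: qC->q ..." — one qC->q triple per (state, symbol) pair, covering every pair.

states=4 start=0 accept={2} delta: 0a->0 0b->1 1a->2 1b->3 2a->2 2b->2 3a->2 3b->0

Grow the machine one transition at a time. Run the examples from 0; the earliest place one falls off (shortest prefix, ties alphabetical) gets sent to the lowest-numbered state that keeps every Accept/Reject pair distinguishable — a pair clashes when both reach the same state with identical unread suffix — and to a fresh state only if none does.
a: 0a undefined. 0a->0: ok.
b: 0b undefined. 0b->0: no, bbbba/bb meet in 0. Open state 1: 0b->1.
ba: 1a undefined. 1a->0: no, bab/aab meet in 1. 1a->1: no, bab/bb meet in 1 with "b" left. Open state 2: 1a->2.
bb: 1b undefined. 1b->0: no, bbbba/bb meet in 0. 1b->1: no, bbbba/bbba meet in 2. 1b->2: no, ba/bb meet in 2. Open state 3: 1b->3.
baa: 2a undefined. 2a->0: no, abaa/aa meet in 0. 2a->1: no, abaa/aab meet in 1. 2a->2: ok.
bab: 2b undefined. 2b->0: no, bab/aa meet in 0. 2b->1: no, bab/aab meet in 1. 2b->2: ok.
bbb: 3b undefined. 3b->0: ok.
abba: 3a undefined. 3a->0: no, abba/bbba meet in 0. 3a->1: no, abba/aab meet in 1. 3a->2: ok.
All examples now run through 4 states with every (state, symbol) defined. Accept strings end in {2}, Reject strings end in {0,1,3}; accept={2}.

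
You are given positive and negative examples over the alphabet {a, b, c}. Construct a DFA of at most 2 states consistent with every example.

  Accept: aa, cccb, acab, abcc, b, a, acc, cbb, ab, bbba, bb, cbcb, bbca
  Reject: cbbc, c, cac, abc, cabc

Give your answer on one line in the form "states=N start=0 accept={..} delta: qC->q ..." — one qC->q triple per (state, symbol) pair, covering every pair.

states=2 start=0 accept={0} delta: 0a->0 0b->0 0c->1 1a->0 1b->0 1c->0

Grow the machine one transition at a time. Run the examples from 0; the earliest place one falls off (shortest prefix, ties alphabetical) gets sent to the lowest-numbered state that keeps every Accept/Reject pair distinguishable — a pair clashes when both reach the same state with identical unread suffix — and to a fresh state only if none does.
a: 0a undefined. 0a->0: ok.
b: 0b undefined. 0b->0: ok.
c: 0c undefined. 0c->0: no, aa/cbbc meet in 0. Open state 1: 0c->1.
ca: 1a undefined. 1a->0: ok.
cb: 1b undefined. 1b->0: ok.
cc: 1c undefined. 1c->0: ok.
All examples now run through 2 states with every (state, symbol) defined. Accept strings end in {0}, Reject strings end in {1}; accept={0}.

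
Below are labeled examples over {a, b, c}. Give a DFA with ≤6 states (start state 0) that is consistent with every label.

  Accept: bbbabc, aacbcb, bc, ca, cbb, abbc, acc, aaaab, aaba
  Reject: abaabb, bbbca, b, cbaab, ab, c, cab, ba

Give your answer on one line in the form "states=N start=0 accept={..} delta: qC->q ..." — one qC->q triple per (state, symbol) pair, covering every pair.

states=5 start=0 accept={0,3,4} delta: 0a->1 0b->1 0c->2 1a->2 1b->1 1c->3 2a->3 2b->4 2c->2 3a->2 3b->1 3c->0 4a->0 4b->0 4c->4

Grow the machine one transition at a time. Run the examples from 0; the earliest place one falls off (shortest prefix, ties alphabetical) gets sent to the lowest-numbered state that keeps every Accept/Reject pair distinguishable — a pair clashes when both reach the same state with identical unread suffix — and to a fresh state only if none does.
a: 0a undefined. 0a->0: no, aaaab/b meet in 0 with "b" left. Open state 1: 0a->1.
b: 0b undefined. 0b->0: no, bc/c meet in 0 with "c" left. 0b->1: ok.
c: 0c undefined. 0c->0: no, ca/b meet in 1. 0c->1: no, ca/ba meet in 1 with "a" left. Open state 2: 0c->2.
aa: 1a undefined. 1a->0: no, aaaab/b meet in 1. 1a->1: no, aaaab/ab meet in 1 with "b" left. 1a->2: ok.
ab: 1b undefined. 1b->0: no, cbb/abaabb meet in 2 with "bb" left. 1b->1: ok.
ac: 1c undefined. 1c->0: no, acc/c meet in 2. 1c->1: no, bc/b meet in 1. 1c->2: no, bc/c meet in 2. Open state 3: 1c->3.
ca: 2a undefined. 2a->0: no, aaaab/abaabb meet in 1. 2a->1: no, ca/abaabb meet in 1. 2a->2: no, ca/c meet in 2. 2a->3: ok.
cb: 2b undefined. 2b->0: no, bbbabc/c meet in 2. 2b->1: no, cbb/b meet in 1. 2b->2: no, cbb/c meet in 2. 2b->3: no, cbb/cab meet in 3 with "b" left. Open state 4: 2b->4.
aac: 2c undefined. 2c->0: no, aacbcb/cab meet in 3 with "b" left. 2c->1: no, aacbcb/cab meet in 3 with "b" left. 2c->2: ok.
acc: 3c undefined. 3c->0: ok.
cab: 3b undefined. 3b->0: no, acc/cab meet in 0. 3b->1: ok.
cba: 4a undefined. 4a->0: ok.
cbb: 4b undefined. 4b->0: ok.
aaaa: 3a undefined. 3a->0: no, cbb/bbbca meet in 0. 3a->1: no, aaaab/abaabb meet in 1. 3a->2: ok.
aacbc: 4c undefined. 4c->0: no, aacbcb/abaabb meet in 1. 4c->1: no, bbbabc/abaabb meet in 1. 4c->2: no, bbbabc/bbbca meet in 2. 4c->3: no, aacbcb/abaabb meet in 1. 4c->4: ok.
All examples now run through 5 states with every (state, symbol) defined. Accept strings end in {0,3,4}, Reject strings end in {1,2}; accept={0,3,4}.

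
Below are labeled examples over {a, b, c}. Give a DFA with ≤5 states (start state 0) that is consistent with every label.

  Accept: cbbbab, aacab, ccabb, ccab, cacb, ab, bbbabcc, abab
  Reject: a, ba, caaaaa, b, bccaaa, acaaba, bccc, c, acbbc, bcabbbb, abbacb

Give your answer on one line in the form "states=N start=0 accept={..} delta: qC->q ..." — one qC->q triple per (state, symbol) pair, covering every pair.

State merging on the prefix tree: take the shortest (then alphabetical) example prefix whose next move is undefined and point that move at state 0, else 1, else 2, ...; a target is out if some Accept/Reject pair would then sit in one state with the same input left (inseparable). If every existing state is out, open a new one.
a: 0a undefined. 0a->0: no, ab/b meet in 0 with "b" left. Open state 1: 0a->1.
b: 0b undefined. 0b->0: ok.
c: 0c undefined. 0c->0: ok.
aa: 1a undefined. 1a->0: ok.
ab: 1b undefined. 1b->0: no, cbbbab/b meet in 0. 1b->1: no, cbbbab/a meet in 1. Open state 2: 1b->2.
ac: 1c undefined. 1c->0: no, cacb/b meet in 0. 1c->1: ok.
aba: 2a undefined. 2a->0: no, abab/b meet in 0. 2a->1: ok.
abb: 2b undefined. 2b->0: no, cbbbab/abbacb meet in 2. 2b->1: no, ccabb/a meet in 1. 2b->2: no, cbbbab/bcabbbb meet in 2. Open state 3: 2b->3.
abba: 3a undefined. 3a->0: ok.
acbbc: 3c undefined. 3c->0: ok.
bbbabc: 2c undefined. 2c->0: no, bbbabcc/b meet in 0. 2c->1: no, bbbabcc/a meet in 1. 2c->2: ok.
bcabbb: 3b undefined. 3b->0: ok.
All examples now run through 4 states with every (state, symbol) defined. Accept strings end in {2,3}, Reject strings end in {0,1}; accept={2,3}.

states=4 start=0 accept={2,3} delta: 0a->1 0b->0 0c->0 1a->0 1b->2 1c->1 2a->1 2b->3 2c->2 3a->0 3b->0 3c->0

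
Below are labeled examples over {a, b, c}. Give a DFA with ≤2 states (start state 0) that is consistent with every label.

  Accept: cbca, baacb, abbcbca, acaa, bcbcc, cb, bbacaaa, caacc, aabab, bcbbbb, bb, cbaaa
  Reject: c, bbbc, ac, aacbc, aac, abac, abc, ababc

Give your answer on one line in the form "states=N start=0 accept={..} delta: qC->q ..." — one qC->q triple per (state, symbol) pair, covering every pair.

states=2 start=0 accept={0} delta: 0a->0 0b->0 0c->1 1a->0 1b->0 1c->0

Grow the machine one transition at a time. Run the examples from 0; the earliest place one falls off (shortest prefix, ties alphabetical) gets sent to the lowest-numbered state that keeps every Accept/Reject pair distinguishable — a pair clashes when both reach the same state with identical unread suffix — and to a fresh state only if none does.
a: 0a undefined. 0a->0: ok.
b: 0b undefined. 0b->0: ok.
c: 0c undefined. 0c->0: no, cbca/c meet in 0. Open state 1: 0c->1.
ca: 1a undefined. 1a->0: ok.
cb: 1b undefined. 1b->0: ok.
bcbcc: 1c undefined. 1c->0: ok.
All examples now run through 2 states with every (state, symbol) defined. Accept strings end in {0}, Reject strings end in {1}; accept={0}.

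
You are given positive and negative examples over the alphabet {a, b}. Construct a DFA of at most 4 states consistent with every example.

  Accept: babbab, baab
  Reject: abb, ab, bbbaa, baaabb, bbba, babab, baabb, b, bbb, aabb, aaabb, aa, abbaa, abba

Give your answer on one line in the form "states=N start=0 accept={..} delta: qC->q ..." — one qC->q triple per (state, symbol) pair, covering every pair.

states=4 start=0 accept={3} delta: 0a->0 0b->1 1a->2 1b->0 2a->2 2b->3 3a->0 3b->1

State merging on the prefix tree: take the shortest (then alphabetical) example prefix whose next move is undefined and point that move at state 0, else 1, else 2, ...; a target is out if some Accept/Reject pair would then sit in one state with the same input left (inseparable). If every existing state is out, open a new one.
a: 0a undefined. 0a->0: ok.
b: 0b undefined. 0b->0: no, babbab/abb meet in 0. Open state 1: 0b->1.
ba: 1a undefined. 1a->0: no, baab/ab meet in 1. 1a->1: no, baab/abb meet in 1 with "b" left. Open state 2: 1a->2.
bb: 1b undefined. 1b->0: ok.
baa: 2a undefined. 2a->0: no, baab/ab meet in 1. 2a->1: no, baab/abb meet in 0. 2a->2: ok.
bab: 2b undefined. 2b->0: no, babbab/abb meet in 0. 2b->1: no, babbab/ab meet in 1. 2b->2: no, babbab/bbbaa meet in 2. Open state 3: 2b->3.
baba: 3a undefined. 3a->0: ok.
babb: 3b undefined. 3b->0: no, babbab/ab meet in 1. 3b->1: ok.
All examples now run through 4 states with every (state, symbol) defined. Accept strings end in {3}, Reject strings end in {0,1,2}; accept={3}.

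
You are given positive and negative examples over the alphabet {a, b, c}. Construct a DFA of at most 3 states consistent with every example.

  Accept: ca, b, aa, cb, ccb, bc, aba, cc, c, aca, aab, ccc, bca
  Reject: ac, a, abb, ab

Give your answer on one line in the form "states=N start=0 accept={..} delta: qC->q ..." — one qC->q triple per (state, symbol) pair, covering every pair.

states=3 start=0 accept={0,2} delta: 0a->1 0b->0 0c->2 1a->0 1b->1 1c->1 2a->0 2b->0 2c->0

Fold the examples into a partial DFA from state 0: repeatedly fix the first undefined (state, symbol) met by the shortest-then-alphabetical prefix, trying targets in increasing order and rejecting any under which an Accept and a Reject string meet in one state with the same remainder; add a state when all current targets are rejected. Accepting states are where Accept strings end.
a: 0a undefined. 0a->0: no, b/ab meet in 0 with "b" left. Open state 1: 0a->1.
b: 0b undefined. 0b->0: ok.
c: 0c undefined. 0c->0: no, ca/a meet in 1. 0c->1: no, cb/ab meet in 1 with "b" left. Open state 2: 0c->2.
aa: 1a undefined. 1a->0: ok.
ab: 1b undefined. 1b->0: no, b/abb meet in 0. 1b->1: ok.
ac: 1c undefined. 1c->0: no, b/ac meet in 0. 1c->1: ok.
ca: 2a undefined. 2a->0: ok.
cb: 2b undefined. 2b->0: ok.
cc: 2c undefined. 2c->0: ok.
All examples now run through 3 states with every (state, symbol) defined. Accept strings end in {0,2}, Reject strings end in {1}; accept={0,2}.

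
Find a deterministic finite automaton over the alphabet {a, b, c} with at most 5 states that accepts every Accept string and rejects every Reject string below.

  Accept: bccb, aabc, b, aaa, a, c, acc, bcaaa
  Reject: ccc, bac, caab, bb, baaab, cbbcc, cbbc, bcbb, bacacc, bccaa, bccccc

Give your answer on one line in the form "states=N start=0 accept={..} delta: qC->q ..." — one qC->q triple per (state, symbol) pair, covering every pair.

states=5 start=0 accept={0,1,3} delta: 0a->0 0b->1 0c->1 1a->2 1b->2 1c->3 2a->1 2b->2 2c->2 3a->0 3b->1 3c->4 4a->1 4b->0 4c->1

Fold the examples into a partial DFA from state 0: repeatedly fix the first undefined (state, symbol) met by the shortest-then-alphabetical prefix, trying targets in increasing order and rejecting any under which an Accept and a Reject string meet in one state with the same remainder; add a state when all current targets are rejected. Accepting states are where Accept strings end.
a: 0a undefined. 0a->0: ok.
b: 0b undefined. 0b->0: no, aabc/bac meet in 0 with "c" left. Open state 1: 0b->1.
c: 0c undefined. 0c->0: no, b/caab meet in 1. 0c->1: ok.
ba: 1a undefined. 1a->0: no, aabc/bacacc meet in 1 with "c" left. 1a->1: no, aabc/bac meet in 1 with "c" left. Open state 2: 1a->2.
bb: 1b undefined. 1b->0: no, aabc/cbbc meet in 1 with "c" left. 1b->1: no, aabc/cbbc meet in 1 with "c" left. 1b->2: ok.
bc: 1c undefined. 1c->0: no, bccb/bb meet in 2. 1c->1: no, bccb/bb meet in 2. 1c->2: no, aabc/bb meet in 2. Open state 3: 1c->3.
baa: 2a undefined. 2a->0: no, b/caab meet in 1. 2a->1: ok.
bac: 2c undefined. 2c->0: no, aabc/bacacc meet in 3. 2c->1: no, aabc/bacacc meet in 3. 2c->2: ok.
bca: 3a undefined. 3a->0: ok.
bcb: 3b undefined. 3b->0: no, b/bcbb meet in 1. 3b->1: ok.
bcc: 3c undefined. 3c->0: no, aaa/ccc meet in 0. 3c->1: no, bccb/bac meet in 2. 3c->2: no, bccb/baaab meet in 2 with "b" left. 3c->3: no, aabc/ccc meet in 3. Open state 4: 3c->4.
cbb: 2b undefined. 2b->0: no, aabc/cbbcc meet in 3. 2b->1: no, aabc/cbbc meet in 3. 2b->2: ok.
bcca: 4a undefined. 4a->0: no, aaa/bccaa meet in 0. 4a->1: ok.
bccb: 4b undefined. 4b->0: ok.
bccc: 4c undefined. 4c->0: no, aabc/bccccc meet in 3. 4c->1: ok.
All examples now run through 5 states with every (state, symbol) defined. Accept strings end in {0,1,3}, Reject strings end in {2,4}; accept={0,1,3}.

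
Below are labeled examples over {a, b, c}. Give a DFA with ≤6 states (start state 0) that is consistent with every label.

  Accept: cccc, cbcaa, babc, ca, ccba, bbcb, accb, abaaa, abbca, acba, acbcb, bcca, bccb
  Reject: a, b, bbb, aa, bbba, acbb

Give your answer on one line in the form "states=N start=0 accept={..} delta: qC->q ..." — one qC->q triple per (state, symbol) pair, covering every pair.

Grow the machine one transition at a time. Run the examples from 0; the earliest place one falls off (shortest prefix, ties alphabetical) gets sent to the lowest-numbered state that keeps every Accept/Reject pair distinguishable — a pair clashes when both reach the same state with identical unread suffix — and to a fresh state only if none does.
a: 0a undefined. 0a->0: ok.
b: 0b undefined. 0b->0: no, abaaa/a meet in 0. Open state 1: 0b->1.
c: 0c undefined. 0c->0: no, cccc/a meet in 0. 0c->1: ok.
ba: 1a undefined. 1a->0: no, ca/a meet in 0. 1a->1: no, ca/b meet in 1. Open state 2: 1a->2.
bb: 1b undefined. 1b->0: no, ca/bbba meet in 2. 1b->1: no, ca/bbba meet in 2. 1b->2: ok.
bc: 1c undefined. 1c->0: no, cccc/a meet in 0. 1c->1: no, cccc/b meet in 1. 1c->2: no, ccba/bbba meet in 2 with "ba" left. Open state 3: 1c->3.
bab: 2b undefined. 2b->0: no, babc/b meet in 1. 2b->1: no, ca/bbba meet in 2. 2b->2: no, ca/bbb meet in 2. 2b->3: ok.
bbc: 2c undefined. 2c->0: no, cbcaa/a meet in 0. 2c->1: ok.
bcc: 3c undefined. 3c->0: no, cccc/b meet in 1. 3c->1: no, cccc/bbb meet in 3. 3c->2: no, cccc/b meet in 1. 3c->3: no, cccc/bbb meet in 3. Open state 4: 3c->4.
ccb: 3b undefined. 3b->0: no, ccba/a meet in 0. 3b->1: no, accb/b meet in 1. 3b->2: ok.
abaa: 2a undefined. 2a->0: no, cbcaa/a meet in 0. 2a->1: no, cbcaa/b meet in 1. 2a->2: ok.
bbba: 3a undefined. 3a->0: ok.
bcca: 4a undefined. 4a->0: no, bcca/a meet in 0. 4a->1: no, bcca/b meet in 1. 4a->2: ok.
bccb: 4b undefined. 4b->0: no, bccb/a meet in 0. 4b->1: no, bccb/b meet in 1. 4b->2: ok.
cccc: 4c undefined. 4c->0: no, cccc/a meet in 0. 4c->1: no, cccc/b meet in 1. 4c->2: ok.
All examples now run through 5 states with every (state, symbol) defined. Accept strings end in {2,4}, Reject strings end in {0,1,3}; accept={2,4}.

states=5 start=0 accept={2,4} delta: 0a->0 0b->1 0c->1 1a->2 1b->2 1c->3 2a->2 2b->3 2c->1 3a->0 3b->2 3c->4 4a->2 4b->2 4c->2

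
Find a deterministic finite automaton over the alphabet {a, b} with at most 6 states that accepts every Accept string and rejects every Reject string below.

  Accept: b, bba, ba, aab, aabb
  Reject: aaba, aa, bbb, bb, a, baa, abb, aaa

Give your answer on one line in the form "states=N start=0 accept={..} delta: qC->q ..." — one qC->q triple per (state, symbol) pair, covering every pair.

Fold the examples into a partial DFA from state 0: repeatedly fix the first undefined (state, symbol) met by the shortest-then-alphabetical prefix, trying targets in increasing order and rejecting any under which an Accept and a Reject string meet in one state with the same remainder; add a state when all current targets are rejected. Accepting states are where Accept strings end.
a: 0a undefined. 0a->0: no, ba/aaba meet in 0 with "ba" left. Open state 1: 0a->1.
b: 0b undefined. 0b->0: no, b/bbb meet in 0. 0b->1: no, b/a meet in 1. Open state 2: 0b->2.
aa: 1a undefined. 1a->0: no, ba/aaba meet in 2 with "a" left. 1a->1: no, aabb/abb meet in 1 with "bb" left. 1a->2: no, b/aa meet in 2. Open state 3: 1a->3.
ab: 1b undefined. 1b->0: no, b/abb meet in 2. 1b->1: ok.
ba: 2a undefined. 2a->0: ok.
bb: 2b undefined. 2b->0: no, b/bbb meet in 2. 2b->1: no, bba/aa meet in 3. 2b->2: no, b/bbb meet in 2. 2b->3: no, bba/aaa meet in 3 with "a" left. Open state 4: 2b->4.
aaa: 3a undefined. 3a->0: no, ba/aaa meet in 0. 3a->1: ok.
aab: 3b undefined. 3b->0: ok.
bba: 4a undefined. 4a->0: ok.
bbb: 4b undefined. 4b->0: no, bba/bbb meet in 0. 4b->1: ok.
All examples now run through 5 states with every (state, symbol) defined. Accept strings end in {0,2}, Reject strings end in {1,3,4}; accept={0,2}.

states=5 start=0 accept={0,2} delta: 0a->1 0b->2 1a->3 1b->1 2a->0 2b->4 3a->1 3b->0 4a->0 4b->1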